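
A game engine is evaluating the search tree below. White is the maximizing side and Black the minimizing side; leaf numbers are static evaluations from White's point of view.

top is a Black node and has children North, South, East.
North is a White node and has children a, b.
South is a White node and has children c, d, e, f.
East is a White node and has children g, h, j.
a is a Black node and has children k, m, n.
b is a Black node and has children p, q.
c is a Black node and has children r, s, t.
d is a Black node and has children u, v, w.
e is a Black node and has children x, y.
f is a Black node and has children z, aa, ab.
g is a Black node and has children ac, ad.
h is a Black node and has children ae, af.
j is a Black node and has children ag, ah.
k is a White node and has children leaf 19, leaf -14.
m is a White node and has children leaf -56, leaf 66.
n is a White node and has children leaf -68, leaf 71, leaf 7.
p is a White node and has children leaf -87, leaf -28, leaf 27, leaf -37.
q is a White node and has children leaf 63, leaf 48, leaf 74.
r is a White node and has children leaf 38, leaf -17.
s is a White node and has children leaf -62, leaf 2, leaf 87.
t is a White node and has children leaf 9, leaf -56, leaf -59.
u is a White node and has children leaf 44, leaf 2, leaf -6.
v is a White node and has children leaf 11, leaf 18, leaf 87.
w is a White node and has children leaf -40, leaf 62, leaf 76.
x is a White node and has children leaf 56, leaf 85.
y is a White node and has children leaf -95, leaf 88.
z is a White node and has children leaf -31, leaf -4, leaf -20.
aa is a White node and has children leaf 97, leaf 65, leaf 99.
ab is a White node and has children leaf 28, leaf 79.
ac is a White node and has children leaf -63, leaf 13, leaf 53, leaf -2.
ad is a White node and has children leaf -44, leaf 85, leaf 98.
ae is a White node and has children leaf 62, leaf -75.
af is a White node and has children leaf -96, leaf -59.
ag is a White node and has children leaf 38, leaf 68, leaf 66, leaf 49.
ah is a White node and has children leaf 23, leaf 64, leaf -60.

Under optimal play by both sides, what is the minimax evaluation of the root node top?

k (White): max(19, -14) = 19
m (White): max(-56, 66) = 66
n (White): max(-68, 71, 7) = 71
a (Black): min(19, 66, 71) = 19
p (White): max(-87, -28, 27, -37) = 27
q (White): max(63, 48, 74) = 74
b (Black): min(27, 74) = 27
North (White): max(19, 27) = 27
r (White): max(38, -17) = 38
s (White): max(-62, 2, 87) = 87
t (White): max(9, -56, -59) = 9
c (Black): min(38, 87, 9) = 9
u (White): max(44, 2, -6) = 44
v (White): max(11, 18, 87) = 87
w (White): max(-40, 62, 76) = 76
d (Black): min(44, 87, 76) = 44
x (White): max(56, 85) = 85
y (White): max(-95, 88) = 88
e (Black): min(85, 88) = 85
z (White): max(-31, -4, -20) = -4
aa (White): max(97, 65, 99) = 99
ab (White): max(28, 79) = 79
f (Black): min(-4, 99, 79) = -4
South (White): max(9, 44, 85, -4) = 85
ac (White): max(-63, 13, 53, -2) = 53
ad (White): max(-44, 85, 98) = 98
g (Black): min(53, 98) = 53
ae (White): max(62, -75) = 62
af (White): max(-96, -59) = -59
h (Black): min(62, -59) = -59
ag (White): max(38, 68, 66, 49) = 68
ah (White): max(23, 64, -60) = 64
j (Black): min(68, 64) = 64
East (White): max(53, -59, 64) = 64
top (Black): min(27, 85, 64) = 27

27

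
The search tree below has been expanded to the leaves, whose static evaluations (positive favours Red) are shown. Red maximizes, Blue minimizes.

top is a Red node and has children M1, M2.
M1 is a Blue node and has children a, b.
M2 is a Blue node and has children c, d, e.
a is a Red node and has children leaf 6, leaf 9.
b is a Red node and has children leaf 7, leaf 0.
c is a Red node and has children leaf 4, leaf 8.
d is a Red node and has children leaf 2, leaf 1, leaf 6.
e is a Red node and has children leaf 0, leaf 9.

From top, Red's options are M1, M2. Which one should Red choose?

M1

a (Red): max(6, 9) = 9
b (Red): max(7, 0) = 7
M1 (Blue): min(9, 7) = 7
c (Red): max(4, 8) = 8
d (Red): max(2, 1, 6) = 6
e (Red): max(0, 9) = 9
M2 (Blue): min(8, 6, 9) = 6
top (Red): max(7, 6) = 7
Red at top wants the highest of {M1=7, M2=6}, so chooses M1.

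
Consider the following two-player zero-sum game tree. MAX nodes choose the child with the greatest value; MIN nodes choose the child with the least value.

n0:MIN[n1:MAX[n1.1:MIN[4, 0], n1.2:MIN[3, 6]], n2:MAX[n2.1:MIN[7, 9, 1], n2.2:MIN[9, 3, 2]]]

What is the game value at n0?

n1.1 (MIN): min(4, 0) = 0
n1.2 (MIN): min(3, 6) = 3
n1 (MAX): max(0, 3) = 3
n2.1 (MIN): min(7, 9, 1) = 1
n2.2 (MIN): min(9, 3, 2) = 2
n2 (MAX): max(1, 2) = 2
n0 (MIN): min(3, 2) = 2

2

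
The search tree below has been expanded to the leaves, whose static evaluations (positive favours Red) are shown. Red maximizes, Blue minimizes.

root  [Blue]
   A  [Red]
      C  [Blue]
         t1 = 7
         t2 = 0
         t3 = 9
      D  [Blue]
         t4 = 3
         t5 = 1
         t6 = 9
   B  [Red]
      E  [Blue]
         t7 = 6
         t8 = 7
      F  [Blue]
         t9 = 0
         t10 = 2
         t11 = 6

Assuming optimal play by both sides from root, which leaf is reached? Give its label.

t5

C (Blue): min(7, 0, 9) = 0
D (Blue): min(3, 1, 9) = 1
A (Red): max(0, 1) = 1
E (Blue): min(6, 7) = 6
F (Blue): min(0, 2, 6) = 0
B (Red): max(6, 0) = 6
root (Blue): min(1, 6) = 1
At root, Blue picks A (lowest: 1).
At A, Red picks D (highest: 1).
At D, Blue picks t5 (lowest: 1).
Terminal value 1.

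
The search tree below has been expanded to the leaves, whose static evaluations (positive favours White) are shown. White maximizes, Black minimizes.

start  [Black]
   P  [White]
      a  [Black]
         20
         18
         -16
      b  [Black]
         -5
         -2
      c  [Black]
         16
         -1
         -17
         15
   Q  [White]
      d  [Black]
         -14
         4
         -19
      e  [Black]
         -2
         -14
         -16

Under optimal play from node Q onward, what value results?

-16

d (Black): min(-14, 4, -19) = -19
e (Black): min(-2, -14, -16) = -16
Q (White): max(-19, -16) = -16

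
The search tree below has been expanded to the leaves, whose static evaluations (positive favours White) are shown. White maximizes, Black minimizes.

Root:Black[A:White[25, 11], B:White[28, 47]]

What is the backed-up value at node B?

B (White): max(28, 47) = 47

47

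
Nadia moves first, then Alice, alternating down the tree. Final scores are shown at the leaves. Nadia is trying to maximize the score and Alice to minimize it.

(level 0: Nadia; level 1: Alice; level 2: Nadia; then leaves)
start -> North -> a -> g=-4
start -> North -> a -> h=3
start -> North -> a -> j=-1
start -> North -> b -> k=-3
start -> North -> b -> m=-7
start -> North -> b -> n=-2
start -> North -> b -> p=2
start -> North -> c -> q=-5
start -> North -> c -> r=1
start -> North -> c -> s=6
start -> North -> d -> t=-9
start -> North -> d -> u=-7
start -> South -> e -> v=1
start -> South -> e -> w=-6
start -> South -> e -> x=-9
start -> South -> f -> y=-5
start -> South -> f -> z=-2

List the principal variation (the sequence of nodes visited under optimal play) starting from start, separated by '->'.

start -> South -> f -> z

a (Nadia): max(-4, 3, -1) = 3
b (Nadia): max(-3, -7, -2, 2) = 2
c (Nadia): max(-5, 1, 6) = 6
d (Nadia): max(-9, -7) = -7
North (Alice): min(3, 2, 6, -7) = -7
e (Nadia): max(1, -6, -9) = 1
f (Nadia): max(-5, -2) = -2
South (Alice): min(1, -2) = -2
start (Nadia): max(-7, -2) = -2
At start, Nadia picks South (highest: -2).
At South, Alice picks f (lowest: -2).
At f, Nadia picks z (highest: -2).
Terminal value -2.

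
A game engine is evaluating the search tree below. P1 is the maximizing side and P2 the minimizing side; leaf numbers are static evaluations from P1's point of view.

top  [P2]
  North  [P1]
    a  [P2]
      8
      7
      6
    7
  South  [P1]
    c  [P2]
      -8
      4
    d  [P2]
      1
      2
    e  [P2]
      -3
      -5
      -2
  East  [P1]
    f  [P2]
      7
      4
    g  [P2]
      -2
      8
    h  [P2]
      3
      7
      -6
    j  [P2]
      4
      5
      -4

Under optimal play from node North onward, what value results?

7

a (P2): min(8, 7, 6) = 6
North (P1): max(6, 7) = 7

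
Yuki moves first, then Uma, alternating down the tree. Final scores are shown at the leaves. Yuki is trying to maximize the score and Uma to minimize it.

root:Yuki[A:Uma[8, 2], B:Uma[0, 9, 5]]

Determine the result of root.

2

A (Uma): min(8, 2) = 2
B (Uma): min(0, 9, 5) = 0
root (Yuki): max(2, 0) = 2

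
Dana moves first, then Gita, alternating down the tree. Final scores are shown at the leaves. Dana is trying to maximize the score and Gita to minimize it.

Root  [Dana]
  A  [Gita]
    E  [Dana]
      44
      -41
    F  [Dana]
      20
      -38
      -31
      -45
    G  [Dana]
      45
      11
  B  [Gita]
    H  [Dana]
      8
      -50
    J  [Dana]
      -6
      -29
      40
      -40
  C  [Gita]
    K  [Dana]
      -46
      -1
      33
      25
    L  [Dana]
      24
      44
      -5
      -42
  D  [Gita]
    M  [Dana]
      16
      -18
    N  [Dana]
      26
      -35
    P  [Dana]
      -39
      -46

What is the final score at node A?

20

E (Dana): max(44, -41) = 44
F (Dana): max(20, -38, -31, -45) = 20
G (Dana): max(45, 11) = 45
A (Gita): min(44, 20, 45) = 20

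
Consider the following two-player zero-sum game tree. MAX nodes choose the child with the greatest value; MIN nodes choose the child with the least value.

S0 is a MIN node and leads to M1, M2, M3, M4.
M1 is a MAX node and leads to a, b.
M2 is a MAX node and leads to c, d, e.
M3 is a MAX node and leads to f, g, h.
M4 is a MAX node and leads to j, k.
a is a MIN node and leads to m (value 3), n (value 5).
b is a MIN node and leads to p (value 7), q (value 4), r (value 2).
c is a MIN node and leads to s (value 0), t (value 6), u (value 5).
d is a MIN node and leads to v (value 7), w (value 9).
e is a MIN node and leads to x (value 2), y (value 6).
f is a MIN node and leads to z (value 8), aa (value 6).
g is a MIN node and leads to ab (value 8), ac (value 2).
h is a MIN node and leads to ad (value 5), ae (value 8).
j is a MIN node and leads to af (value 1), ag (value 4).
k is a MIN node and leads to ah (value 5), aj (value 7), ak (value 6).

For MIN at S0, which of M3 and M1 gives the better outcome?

M1

f (MIN): min(8, 6) = 6
g (MIN): min(8, 2) = 2
h (MIN): min(5, 8) = 5
M3 (MAX): max(6, 2, 5) = 6
a (MIN): min(3, 5) = 3
b (MIN): min(7, 4, 2) = 2
M1 (MAX): max(3, 2) = 3
MIN prefers the lower value; M3=6, M1=3. M1 is better since 3 < 6.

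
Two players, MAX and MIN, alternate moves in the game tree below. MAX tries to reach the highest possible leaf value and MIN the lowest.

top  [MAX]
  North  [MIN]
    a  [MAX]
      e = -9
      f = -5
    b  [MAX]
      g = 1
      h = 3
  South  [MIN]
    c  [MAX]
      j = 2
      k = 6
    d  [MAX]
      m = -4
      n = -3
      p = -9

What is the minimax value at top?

a (MAX): max(-9, -5) = -5
b (MAX): max(1, 3) = 3
North (MIN): min(-5, 3) = -5
c (MAX): max(2, 6) = 6
d (MAX): max(-4, -3, -9) = -3
South (MIN): min(6, -3) = -3
top (MAX): max(-5, -3) = -3

-3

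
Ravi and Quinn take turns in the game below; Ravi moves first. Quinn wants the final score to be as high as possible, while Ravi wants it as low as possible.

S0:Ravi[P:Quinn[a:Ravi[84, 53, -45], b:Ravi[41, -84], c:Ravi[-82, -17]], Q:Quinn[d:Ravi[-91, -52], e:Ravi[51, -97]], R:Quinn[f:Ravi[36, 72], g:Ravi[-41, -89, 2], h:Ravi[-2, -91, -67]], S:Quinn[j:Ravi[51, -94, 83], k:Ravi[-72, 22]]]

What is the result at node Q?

-91

d (Ravi): min(-91, -52) = -91
e (Ravi): min(51, -97) = -97
Q (Quinn): max(-91, -97) = -91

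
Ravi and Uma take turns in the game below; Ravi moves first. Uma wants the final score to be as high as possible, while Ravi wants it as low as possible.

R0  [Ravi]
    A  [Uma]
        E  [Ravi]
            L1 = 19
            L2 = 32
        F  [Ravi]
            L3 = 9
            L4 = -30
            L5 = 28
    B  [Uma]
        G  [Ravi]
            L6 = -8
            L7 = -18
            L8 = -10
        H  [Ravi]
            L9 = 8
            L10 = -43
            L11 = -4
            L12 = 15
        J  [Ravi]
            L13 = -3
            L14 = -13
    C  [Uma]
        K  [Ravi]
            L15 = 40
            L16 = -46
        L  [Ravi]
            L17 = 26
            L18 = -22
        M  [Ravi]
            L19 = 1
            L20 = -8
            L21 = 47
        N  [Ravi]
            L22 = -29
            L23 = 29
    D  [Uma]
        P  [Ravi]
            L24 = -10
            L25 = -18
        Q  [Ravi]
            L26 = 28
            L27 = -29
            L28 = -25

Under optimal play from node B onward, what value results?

G (Ravi): min(-8, -18, -10) = -18
H (Ravi): min(8, -43, -4, 15) = -43
J (Ravi): min(-3, -13) = -13
B (Uma): max(-18, -43, -13) = -13

-13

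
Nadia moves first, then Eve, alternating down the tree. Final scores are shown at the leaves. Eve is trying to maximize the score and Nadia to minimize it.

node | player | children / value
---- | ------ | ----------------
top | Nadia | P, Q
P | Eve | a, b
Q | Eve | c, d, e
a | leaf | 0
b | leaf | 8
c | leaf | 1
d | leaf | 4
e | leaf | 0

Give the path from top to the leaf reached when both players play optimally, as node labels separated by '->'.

P (Eve): max(0, 8) = 8
Q (Eve): max(1, 4, 0) = 4
top (Nadia): min(8, 4) = 4
At top, Nadia picks Q (lowest: 4).
At Q, Eve picks d (highest: 4).
Terminal value 4.

top -> Q -> d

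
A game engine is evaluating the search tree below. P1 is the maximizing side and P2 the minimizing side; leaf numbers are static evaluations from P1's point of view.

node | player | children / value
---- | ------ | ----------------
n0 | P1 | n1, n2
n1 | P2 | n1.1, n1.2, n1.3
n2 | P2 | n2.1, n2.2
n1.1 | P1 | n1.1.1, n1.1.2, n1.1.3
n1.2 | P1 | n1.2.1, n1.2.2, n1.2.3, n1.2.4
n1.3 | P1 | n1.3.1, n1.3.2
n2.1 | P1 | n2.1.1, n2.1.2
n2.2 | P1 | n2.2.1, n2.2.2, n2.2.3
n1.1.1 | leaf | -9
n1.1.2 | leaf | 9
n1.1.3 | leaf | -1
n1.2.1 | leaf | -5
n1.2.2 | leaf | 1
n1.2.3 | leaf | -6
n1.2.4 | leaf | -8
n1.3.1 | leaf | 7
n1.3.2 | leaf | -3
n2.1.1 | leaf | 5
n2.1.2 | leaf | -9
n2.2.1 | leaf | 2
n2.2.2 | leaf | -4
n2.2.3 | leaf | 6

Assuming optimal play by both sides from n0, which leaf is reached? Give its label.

n1.1 (P1): max(-9, 9, -1) = 9
n1.2 (P1): max(-5, 1, -6, -8) = 1
n1.3 (P1): max(7, -3) = 7
n1 (P2): min(9, 1, 7) = 1
n2.1 (P1): max(5, -9) = 5
n2.2 (P1): max(2, -4, 6) = 6
n2 (P2): min(5, 6) = 5
n0 (P1): max(1, 5) = 5
At n0, P1 picks n2 (highest: 5).
At n2, P2 picks n2.1 (lowest: 5).
At n2.1, P1 picks n2.1.1 (highest: 5).
Terminal value 5.

n2.1.1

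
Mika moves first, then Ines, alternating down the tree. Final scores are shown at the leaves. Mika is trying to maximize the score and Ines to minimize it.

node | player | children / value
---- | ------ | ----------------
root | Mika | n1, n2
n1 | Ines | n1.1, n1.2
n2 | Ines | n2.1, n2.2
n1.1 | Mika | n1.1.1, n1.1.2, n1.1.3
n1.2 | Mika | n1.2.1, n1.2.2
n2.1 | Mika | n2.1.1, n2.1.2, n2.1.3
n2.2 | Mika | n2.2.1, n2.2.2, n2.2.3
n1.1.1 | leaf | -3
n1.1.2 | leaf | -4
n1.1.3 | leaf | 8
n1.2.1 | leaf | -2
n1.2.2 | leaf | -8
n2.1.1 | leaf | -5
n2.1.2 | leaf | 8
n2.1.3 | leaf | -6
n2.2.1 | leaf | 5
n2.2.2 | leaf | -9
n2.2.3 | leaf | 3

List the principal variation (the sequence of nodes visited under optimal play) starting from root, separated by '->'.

root -> n2 -> n2.2 -> n2.2.1

n1.1 (Mika): max(-3, -4, 8) = 8
n1.2 (Mika): max(-2, -8) = -2
n1 (Ines): min(8, -2) = -2
n2.1 (Mika): max(-5, 8, -6) = 8
n2.2 (Mika): max(5, -9, 3) = 5
n2 (Ines): min(8, 5) = 5
root (Mika): max(-2, 5) = 5
At root, Mika picks n2 (highest: 5).
At n2, Ines picks n2.2 (lowest: 5).
At n2.2, Mika picks n2.2.1 (highest: 5).
Terminal value 5.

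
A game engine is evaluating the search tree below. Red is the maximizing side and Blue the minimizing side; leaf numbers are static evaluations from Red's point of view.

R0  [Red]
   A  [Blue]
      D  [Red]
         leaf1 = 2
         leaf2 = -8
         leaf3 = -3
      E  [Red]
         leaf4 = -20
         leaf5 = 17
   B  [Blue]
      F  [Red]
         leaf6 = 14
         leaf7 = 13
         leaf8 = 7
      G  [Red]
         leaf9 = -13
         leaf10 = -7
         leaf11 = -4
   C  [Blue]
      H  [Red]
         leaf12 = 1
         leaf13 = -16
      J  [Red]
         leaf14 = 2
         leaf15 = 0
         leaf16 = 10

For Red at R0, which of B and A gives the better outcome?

F (Red): max(14, 13, 7) = 14
G (Red): max(-13, -7, -4) = -4
B (Blue): min(14, -4) = -4
D (Red): max(2, -8, -3) = 2
E (Red): max(-20, 17) = 17
A (Blue): min(2, 17) = 2
Red prefers the higher value; B=-4, A=2. A is better since 2 > -4.

A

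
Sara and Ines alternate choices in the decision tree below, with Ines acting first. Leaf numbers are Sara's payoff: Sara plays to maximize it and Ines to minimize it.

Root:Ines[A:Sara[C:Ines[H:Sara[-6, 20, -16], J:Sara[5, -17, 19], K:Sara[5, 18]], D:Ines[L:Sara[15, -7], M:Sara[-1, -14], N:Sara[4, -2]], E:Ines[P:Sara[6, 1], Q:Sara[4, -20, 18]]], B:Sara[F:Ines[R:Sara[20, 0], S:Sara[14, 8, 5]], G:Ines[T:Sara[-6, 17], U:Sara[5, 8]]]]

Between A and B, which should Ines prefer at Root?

H (Sara): max(-6, 20, -16) = 20
J (Sara): max(5, -17, 19) = 19
K (Sara): max(5, 18) = 18
C (Ines): min(20, 19, 18) = 18
L (Sara): max(15, -7) = 15
M (Sara): max(-1, -14) = -1
N (Sara): max(4, -2) = 4
D (Ines): min(15, -1, 4) = -1
P (Sara): max(6, 1) = 6
Q (Sara): max(4, -20, 18) = 18
E (Ines): min(6, 18) = 6
A (Sara): max(18, -1, 6) = 18
R (Sara): max(20, 0) = 20
S (Sara): max(14, 8, 5) = 14
F (Ines): min(20, 14) = 14
T (Sara): max(-6, 17) = 17
U (Sara): max(5, 8) = 8
G (Ines): min(17, 8) = 8
B (Sara): max(14, 8) = 14
Ines prefers the lower value; A=18, B=14. B is better since 14 < 18.

B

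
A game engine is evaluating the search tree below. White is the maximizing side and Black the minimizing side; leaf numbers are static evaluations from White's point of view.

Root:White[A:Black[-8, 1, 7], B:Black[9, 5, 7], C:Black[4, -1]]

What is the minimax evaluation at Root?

5

A (Black): min(-8, 1, 7) = -8
B (Black): min(9, 5, 7) = 5
C (Black): min(4, -1) = -1
Root (White): max(-8, 5, -1) = 5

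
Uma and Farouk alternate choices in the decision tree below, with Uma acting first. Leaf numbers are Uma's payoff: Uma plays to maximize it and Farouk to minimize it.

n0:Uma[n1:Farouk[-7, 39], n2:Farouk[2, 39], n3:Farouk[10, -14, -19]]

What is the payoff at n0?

2

n1 (Farouk): min(-7, 39) = -7
n2 (Farouk): min(2, 39) = 2
n3 (Farouk): min(10, -14, -19) = -19
n0 (Uma): max(-7, 2, -19) = 2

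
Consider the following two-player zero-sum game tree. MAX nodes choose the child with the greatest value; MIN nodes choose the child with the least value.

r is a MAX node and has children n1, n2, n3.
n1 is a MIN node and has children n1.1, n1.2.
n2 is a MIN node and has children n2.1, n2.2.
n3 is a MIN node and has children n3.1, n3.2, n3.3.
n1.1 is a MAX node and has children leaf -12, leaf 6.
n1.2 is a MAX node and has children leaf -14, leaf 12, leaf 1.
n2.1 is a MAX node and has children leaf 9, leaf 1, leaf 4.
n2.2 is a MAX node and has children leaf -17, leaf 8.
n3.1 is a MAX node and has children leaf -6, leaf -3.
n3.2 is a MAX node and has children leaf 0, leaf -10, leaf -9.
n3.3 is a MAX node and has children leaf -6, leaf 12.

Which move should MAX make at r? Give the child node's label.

n2

n1.1 (MAX): max(-12, 6) = 6
n1.2 (MAX): max(-14, 12, 1) = 12
n1 (MIN): min(6, 12) = 6
n2.1 (MAX): max(9, 1, 4) = 9
n2.2 (MAX): max(-17, 8) = 8
n2 (MIN): min(9, 8) = 8
n3.1 (MAX): max(-6, -3) = -3
n3.2 (MAX): max(0, -10, -9) = 0
n3.3 (MAX): max(-6, 12) = 12
n3 (MIN): min(-3, 0, 12) = -3
r (MAX): max(6, 8, -3) = 8
MAX at r wants the highest of {n1=6, n2=8, n3=-3}, so chooses n2.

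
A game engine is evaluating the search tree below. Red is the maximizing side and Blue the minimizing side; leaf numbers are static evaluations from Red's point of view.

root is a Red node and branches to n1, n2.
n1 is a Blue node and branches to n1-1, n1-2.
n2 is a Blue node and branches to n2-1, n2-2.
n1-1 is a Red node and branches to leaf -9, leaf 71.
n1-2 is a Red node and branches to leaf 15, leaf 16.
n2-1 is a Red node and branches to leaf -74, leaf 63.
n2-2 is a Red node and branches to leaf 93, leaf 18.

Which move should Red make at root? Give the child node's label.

n2

n1-1 (Red): max(-9, 71) = 71
n1-2 (Red): max(15, 16) = 16
n1 (Blue): min(71, 16) = 16
n2-1 (Red): max(-74, 63) = 63
n2-2 (Red): max(93, 18) = 93
n2 (Blue): min(63, 93) = 63
root (Red): max(16, 63) = 63
Red at root wants the highest of {n1=16, n2=63}, so chooses n2.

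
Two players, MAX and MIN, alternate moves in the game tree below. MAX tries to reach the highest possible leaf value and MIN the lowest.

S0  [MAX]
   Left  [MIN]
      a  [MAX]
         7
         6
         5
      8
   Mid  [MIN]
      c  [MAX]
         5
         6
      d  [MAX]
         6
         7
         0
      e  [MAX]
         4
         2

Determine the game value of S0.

7

a (MAX): max(7, 6, 5) = 7
Left (MIN): min(7, 8) = 7
c (MAX): max(5, 6) = 6
d (MAX): max(6, 7, 0) = 7
e (MAX): max(4, 2) = 4
Mid (MIN): min(6, 7, 4) = 4
S0 (MAX): max(7, 4) = 7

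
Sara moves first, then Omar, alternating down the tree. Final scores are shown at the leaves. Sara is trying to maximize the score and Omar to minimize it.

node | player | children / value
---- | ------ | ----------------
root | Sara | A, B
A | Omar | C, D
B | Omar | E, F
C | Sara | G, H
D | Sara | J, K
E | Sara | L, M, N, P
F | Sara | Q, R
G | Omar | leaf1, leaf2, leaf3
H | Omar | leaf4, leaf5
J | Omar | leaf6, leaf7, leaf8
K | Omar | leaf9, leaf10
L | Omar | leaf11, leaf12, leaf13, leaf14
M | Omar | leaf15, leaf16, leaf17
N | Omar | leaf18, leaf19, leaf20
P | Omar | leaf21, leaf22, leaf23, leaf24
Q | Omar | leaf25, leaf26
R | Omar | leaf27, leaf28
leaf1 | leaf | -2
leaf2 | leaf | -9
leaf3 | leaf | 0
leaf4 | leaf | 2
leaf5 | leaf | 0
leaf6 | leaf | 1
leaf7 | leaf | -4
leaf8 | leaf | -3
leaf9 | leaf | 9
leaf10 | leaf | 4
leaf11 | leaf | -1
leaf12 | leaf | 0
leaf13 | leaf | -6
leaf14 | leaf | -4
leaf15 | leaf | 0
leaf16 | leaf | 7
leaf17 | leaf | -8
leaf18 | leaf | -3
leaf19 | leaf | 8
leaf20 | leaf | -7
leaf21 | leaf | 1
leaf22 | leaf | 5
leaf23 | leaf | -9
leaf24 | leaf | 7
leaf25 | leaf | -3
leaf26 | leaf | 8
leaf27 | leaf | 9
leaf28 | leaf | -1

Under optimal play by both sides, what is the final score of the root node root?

0

G (Omar): min(-2, -9, 0) = -9
H (Omar): min(2, 0) = 0
C (Sara): max(-9, 0) = 0
J (Omar): min(1, -4, -3) = -4
K (Omar): min(9, 4) = 4
D (Sara): max(-4, 4) = 4
A (Omar): min(0, 4) = 0
L (Omar): min(-1, 0, -6, -4) = -6
M (Omar): min(0, 7, -8) = -8
N (Omar): min(-3, 8, -7) = -7
P (Omar): min(1, 5, -9, 7) = -9
E (Sara): max(-6, -8, -7, -9) = -6
Q (Omar): min(-3, 8) = -3
R (Omar): min(9, -1) = -1
F (Sara): max(-3, -1) = -1
B (Omar): min(-6, -1) = -6
root (Sara): max(0, -6) = 0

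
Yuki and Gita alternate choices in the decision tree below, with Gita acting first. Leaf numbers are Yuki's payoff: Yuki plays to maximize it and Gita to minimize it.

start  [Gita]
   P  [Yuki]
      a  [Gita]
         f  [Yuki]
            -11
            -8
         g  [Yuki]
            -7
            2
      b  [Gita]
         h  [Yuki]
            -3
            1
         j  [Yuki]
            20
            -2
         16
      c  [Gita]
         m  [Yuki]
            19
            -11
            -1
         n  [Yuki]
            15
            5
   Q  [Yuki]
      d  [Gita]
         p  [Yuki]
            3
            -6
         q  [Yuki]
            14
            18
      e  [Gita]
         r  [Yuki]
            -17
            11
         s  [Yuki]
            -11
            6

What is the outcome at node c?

15

m (Yuki): max(19, -11, -1) = 19
n (Yuki): max(15, 5) = 15
c (Gita): min(19, 15) = 15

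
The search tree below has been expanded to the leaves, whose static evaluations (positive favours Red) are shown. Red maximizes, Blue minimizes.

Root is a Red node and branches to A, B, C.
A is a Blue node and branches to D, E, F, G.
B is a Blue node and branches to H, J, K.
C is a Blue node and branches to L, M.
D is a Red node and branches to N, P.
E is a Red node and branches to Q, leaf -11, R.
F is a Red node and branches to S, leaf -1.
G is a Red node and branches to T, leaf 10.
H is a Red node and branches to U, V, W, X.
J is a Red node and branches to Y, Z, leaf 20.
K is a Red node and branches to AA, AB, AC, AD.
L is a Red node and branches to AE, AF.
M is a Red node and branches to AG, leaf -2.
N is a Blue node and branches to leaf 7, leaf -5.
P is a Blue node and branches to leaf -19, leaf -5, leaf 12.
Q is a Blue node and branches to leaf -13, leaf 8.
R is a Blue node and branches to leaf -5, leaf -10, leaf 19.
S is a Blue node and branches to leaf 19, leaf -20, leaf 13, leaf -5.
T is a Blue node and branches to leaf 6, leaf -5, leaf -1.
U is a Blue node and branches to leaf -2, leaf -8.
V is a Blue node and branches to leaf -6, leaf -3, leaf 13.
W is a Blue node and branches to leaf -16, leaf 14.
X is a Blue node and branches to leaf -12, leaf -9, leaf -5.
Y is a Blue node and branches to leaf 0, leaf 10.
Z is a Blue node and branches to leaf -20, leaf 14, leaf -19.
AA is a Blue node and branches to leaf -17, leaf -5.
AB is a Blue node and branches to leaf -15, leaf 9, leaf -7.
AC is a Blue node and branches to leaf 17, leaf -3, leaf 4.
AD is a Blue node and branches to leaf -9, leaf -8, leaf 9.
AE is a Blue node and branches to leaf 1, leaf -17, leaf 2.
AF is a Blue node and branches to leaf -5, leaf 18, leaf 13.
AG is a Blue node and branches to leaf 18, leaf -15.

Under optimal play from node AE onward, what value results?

-17

AE (Blue): min(1, -17, 2) = -17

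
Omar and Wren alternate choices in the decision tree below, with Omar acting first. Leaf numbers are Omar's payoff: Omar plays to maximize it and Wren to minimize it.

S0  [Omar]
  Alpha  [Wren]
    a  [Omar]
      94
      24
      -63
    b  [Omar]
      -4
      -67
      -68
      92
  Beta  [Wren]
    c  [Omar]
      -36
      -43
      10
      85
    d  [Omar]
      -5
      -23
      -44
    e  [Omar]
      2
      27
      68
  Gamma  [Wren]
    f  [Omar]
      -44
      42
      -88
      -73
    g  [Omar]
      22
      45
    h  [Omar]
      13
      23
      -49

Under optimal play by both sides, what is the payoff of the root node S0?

a (Omar): max(94, 24, -63) = 94
b (Omar): max(-4, -67, -68, 92) = 92
Alpha (Wren): min(94, 92) = 92
c (Omar): max(-36, -43, 10, 85) = 85
d (Omar): max(-5, -23, -44) = -5
e (Omar): max(2, 27, 68) = 68
Beta (Wren): min(85, -5, 68) = -5
f (Omar): max(-44, 42, -88, -73) = 42
g (Omar): max(22, 45) = 45
h (Omar): max(13, 23, -49) = 23
Gamma (Wren): min(42, 45, 23) = 23
S0 (Omar): max(92, -5, 23) = 92

92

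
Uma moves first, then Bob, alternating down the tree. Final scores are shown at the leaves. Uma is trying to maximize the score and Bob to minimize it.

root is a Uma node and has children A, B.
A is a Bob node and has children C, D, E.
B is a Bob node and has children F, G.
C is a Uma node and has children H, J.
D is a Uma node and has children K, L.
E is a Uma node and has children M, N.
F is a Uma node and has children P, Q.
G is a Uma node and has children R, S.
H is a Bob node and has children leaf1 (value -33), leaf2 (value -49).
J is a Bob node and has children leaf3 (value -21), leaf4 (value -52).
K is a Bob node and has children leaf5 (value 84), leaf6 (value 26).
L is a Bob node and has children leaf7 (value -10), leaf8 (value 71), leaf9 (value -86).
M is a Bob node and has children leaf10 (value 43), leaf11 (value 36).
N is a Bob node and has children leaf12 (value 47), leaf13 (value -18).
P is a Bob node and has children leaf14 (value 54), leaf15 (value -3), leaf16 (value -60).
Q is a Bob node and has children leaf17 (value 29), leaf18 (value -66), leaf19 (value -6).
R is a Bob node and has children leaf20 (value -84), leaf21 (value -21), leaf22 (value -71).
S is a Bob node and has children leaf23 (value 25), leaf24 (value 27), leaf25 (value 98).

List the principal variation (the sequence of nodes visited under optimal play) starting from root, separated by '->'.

H (Bob): min(-33, -49) = -49
J (Bob): min(-21, -52) = -52
C (Uma): max(-49, -52) = -49
K (Bob): min(84, 26) = 26
L (Bob): min(-10, 71, -86) = -86
D (Uma): max(26, -86) = 26
M (Bob): min(43, 36) = 36
N (Bob): min(47, -18) = -18
E (Uma): max(36, -18) = 36
A (Bob): min(-49, 26, 36) = -49
P (Bob): min(54, -3, -60) = -60
Q (Bob): min(29, -66, -6) = -66
F (Uma): max(-60, -66) = -60
R (Bob): min(-84, -21, -71) = -84
S (Bob): min(25, 27, 98) = 25
G (Uma): max(-84, 25) = 25
B (Bob): min(-60, 25) = -60
root (Uma): max(-49, -60) = -49
At root, Uma picks A (highest: -49).
At A, Bob picks C (lowest: -49).
At C, Uma picks H (highest: -49).
At H, Bob picks leaf2 (lowest: -49).
Terminal value -49.

root -> A -> C -> H -> leaf2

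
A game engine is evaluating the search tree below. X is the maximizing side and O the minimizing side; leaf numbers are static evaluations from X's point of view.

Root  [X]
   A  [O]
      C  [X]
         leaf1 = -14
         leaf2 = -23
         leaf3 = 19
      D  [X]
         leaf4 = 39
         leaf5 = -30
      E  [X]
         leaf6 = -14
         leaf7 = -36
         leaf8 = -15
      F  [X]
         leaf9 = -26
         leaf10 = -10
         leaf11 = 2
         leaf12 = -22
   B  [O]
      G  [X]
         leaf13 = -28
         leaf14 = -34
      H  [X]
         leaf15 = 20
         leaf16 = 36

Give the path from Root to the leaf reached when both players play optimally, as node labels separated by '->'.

C (X): max(-14, -23, 19) = 19
D (X): max(39, -30) = 39
E (X): max(-14, -36, -15) = -14
F (X): max(-26, -10, 2, -22) = 2
A (O): min(19, 39, -14, 2) = -14
G (X): max(-28, -34) = -28
H (X): max(20, 36) = 36
B (O): min(-28, 36) = -28
Root (X): max(-14, -28) = -14
At Root, X picks A (highest: -14).
At A, O picks E (lowest: -14).
At E, X picks leaf6 (highest: -14).
Terminal value -14.

Root -> A -> E -> leaf6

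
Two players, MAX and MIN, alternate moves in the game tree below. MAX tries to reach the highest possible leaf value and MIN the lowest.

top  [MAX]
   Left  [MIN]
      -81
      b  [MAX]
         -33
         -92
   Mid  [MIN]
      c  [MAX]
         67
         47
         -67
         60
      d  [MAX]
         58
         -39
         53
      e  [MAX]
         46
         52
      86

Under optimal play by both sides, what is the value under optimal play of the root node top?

52

b (MAX): max(-33, -92) = -33
Left (MIN): min(-81, -33) = -81
c (MAX): max(67, 47, -67, 60) = 67
d (MAX): max(58, -39, 53) = 58
e (MAX): max(46, 52) = 52
Mid (MIN): min(67, 58, 52, 86) = 52
top (MAX): max(-81, 52) = 52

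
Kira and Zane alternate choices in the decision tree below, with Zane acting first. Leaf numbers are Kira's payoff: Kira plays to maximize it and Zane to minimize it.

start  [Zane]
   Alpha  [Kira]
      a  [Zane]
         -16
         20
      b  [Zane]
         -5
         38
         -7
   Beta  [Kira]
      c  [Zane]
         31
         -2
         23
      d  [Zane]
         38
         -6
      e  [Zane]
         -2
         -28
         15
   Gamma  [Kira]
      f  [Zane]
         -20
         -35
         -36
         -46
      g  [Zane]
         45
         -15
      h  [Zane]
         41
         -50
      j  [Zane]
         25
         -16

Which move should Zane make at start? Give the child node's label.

a (Zane): min(-16, 20) = -16
b (Zane): min(-5, 38, -7) = -7
Alpha (Kira): max(-16, -7) = -7
c (Zane): min(31, -2, 23) = -2
d (Zane): min(38, -6) = -6
e (Zane): min(-2, -28, 15) = -28
Beta (Kira): max(-2, -6, -28) = -2
f (Zane): min(-20, -35, -36, -46) = -46
g (Zane): min(45, -15) = -15
h (Zane): min(41, -50) = -50
j (Zane): min(25, -16) = -16
Gamma (Kira): max(-46, -15, -50, -16) = -15
start (Zane): min(-7, -2, -15) = -15
Zane at start wants the lowest of {Alpha=-7, Beta=-2, Gamma=-15}, so chooses Gamma.

Gamma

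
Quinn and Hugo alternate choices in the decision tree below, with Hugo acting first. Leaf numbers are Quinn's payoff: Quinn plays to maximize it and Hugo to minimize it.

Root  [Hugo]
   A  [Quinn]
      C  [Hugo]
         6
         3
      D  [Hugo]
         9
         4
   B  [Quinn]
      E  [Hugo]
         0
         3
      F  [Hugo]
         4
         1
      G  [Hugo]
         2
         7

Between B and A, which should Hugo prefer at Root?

B

E (Hugo): min(0, 3) = 0
F (Hugo): min(4, 1) = 1
G (Hugo): min(2, 7) = 2
B (Quinn): max(0, 1, 2) = 2
C (Hugo): min(6, 3) = 3
D (Hugo): min(9, 4) = 4
A (Quinn): max(3, 4) = 4
Hugo prefers the lower value; B=2, A=4. B is better since 2 < 4.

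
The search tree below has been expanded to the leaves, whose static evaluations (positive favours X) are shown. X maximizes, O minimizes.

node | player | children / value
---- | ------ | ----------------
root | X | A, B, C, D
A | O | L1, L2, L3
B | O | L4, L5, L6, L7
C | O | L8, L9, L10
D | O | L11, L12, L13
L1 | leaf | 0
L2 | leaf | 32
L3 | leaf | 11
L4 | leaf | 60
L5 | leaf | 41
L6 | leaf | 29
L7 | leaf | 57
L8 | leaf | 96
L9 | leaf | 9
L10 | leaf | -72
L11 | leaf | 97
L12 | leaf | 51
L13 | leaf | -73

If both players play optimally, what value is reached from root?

29

A (O): min(0, 32, 11) = 0
B (O): min(60, 41, 29, 57) = 29
C (O): min(96, 9, -72) = -72
D (O): min(97, 51, -73) = -73
root (X): max(0, 29, -72, -73) = 29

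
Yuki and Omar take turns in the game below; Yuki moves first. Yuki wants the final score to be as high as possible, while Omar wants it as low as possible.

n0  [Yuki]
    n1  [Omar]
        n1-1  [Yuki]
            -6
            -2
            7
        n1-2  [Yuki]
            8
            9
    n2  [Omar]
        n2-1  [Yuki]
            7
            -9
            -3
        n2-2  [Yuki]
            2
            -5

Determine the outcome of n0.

n1-1 (Yuki): max(-6, -2, 7) = 7
n1-2 (Yuki): max(8, 9) = 9
n1 (Omar): min(7, 9) = 7
n2-1 (Yuki): max(7, -9, -3) = 7
n2-2 (Yuki): max(2, -5) = 2
n2 (Omar): min(7, 2) = 2
n0 (Yuki): max(7, 2) = 7

7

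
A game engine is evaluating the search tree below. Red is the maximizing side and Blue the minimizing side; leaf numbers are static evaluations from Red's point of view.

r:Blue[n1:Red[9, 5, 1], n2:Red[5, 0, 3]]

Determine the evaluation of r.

n1 (Red): max(9, 5, 1) = 9
n2 (Red): max(5, 0, 3) = 5
r (Blue): min(9, 5) = 5

5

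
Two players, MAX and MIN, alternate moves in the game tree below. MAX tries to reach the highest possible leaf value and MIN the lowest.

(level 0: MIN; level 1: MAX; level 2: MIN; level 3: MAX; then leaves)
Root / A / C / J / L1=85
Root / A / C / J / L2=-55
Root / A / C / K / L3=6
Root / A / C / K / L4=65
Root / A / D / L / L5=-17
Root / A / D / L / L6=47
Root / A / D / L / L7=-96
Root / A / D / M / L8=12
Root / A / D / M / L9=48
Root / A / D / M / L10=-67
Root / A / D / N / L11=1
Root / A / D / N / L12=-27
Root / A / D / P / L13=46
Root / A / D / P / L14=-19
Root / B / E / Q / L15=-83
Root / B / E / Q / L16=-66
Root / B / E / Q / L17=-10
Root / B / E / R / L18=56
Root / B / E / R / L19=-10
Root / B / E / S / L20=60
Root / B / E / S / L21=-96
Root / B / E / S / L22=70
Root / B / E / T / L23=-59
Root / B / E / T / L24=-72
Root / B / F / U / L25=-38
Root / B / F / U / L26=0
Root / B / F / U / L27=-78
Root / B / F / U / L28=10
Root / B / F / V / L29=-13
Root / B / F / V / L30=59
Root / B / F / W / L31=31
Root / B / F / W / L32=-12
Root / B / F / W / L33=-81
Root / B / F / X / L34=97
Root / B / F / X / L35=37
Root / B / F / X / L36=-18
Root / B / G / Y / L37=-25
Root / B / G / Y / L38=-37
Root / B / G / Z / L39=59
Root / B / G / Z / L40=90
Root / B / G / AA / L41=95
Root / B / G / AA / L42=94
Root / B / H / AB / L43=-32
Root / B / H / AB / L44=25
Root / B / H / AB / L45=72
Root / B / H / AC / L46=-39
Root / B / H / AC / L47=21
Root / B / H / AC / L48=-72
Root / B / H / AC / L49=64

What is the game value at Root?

64

J (MAX): max(85, -55) = 85
K (MAX): max(6, 65) = 65
C (MIN): min(85, 65) = 65
L (MAX): max(-17, 47, -96) = 47
M (MAX): max(12, 48, -67) = 48
N (MAX): max(1, -27) = 1
P (MAX): max(46, -19) = 46
D (MIN): min(47, 48, 1, 46) = 1
A (MAX): max(65, 1) = 65
Q (MAX): max(-83, -66, -10) = -10
R (MAX): max(56, -10) = 56
S (MAX): max(60, -96, 70) = 70
T (MAX): max(-59, -72) = -59
E (MIN): min(-10, 56, 70, -59) = -59
U (MAX): max(-38, 0, -78, 10) = 10
V (MAX): max(-13, 59) = 59
W (MAX): max(31, -12, -81) = 31
X (MAX): max(97, 37, -18) = 97
F (MIN): min(10, 59, 31, 97) = 10
Y (MAX): max(-25, -37) = -25
Z (MAX): max(59, 90) = 90
AA (MAX): max(95, 94) = 95
G (MIN): min(-25, 90, 95) = -25
AB (MAX): max(-32, 25, 72) = 72
AC (MAX): max(-39, 21, -72, 64) = 64
H (MIN): min(72, 64) = 64
B (MAX): max(-59, 10, -25, 64) = 64
Root (MIN): min(65, 64) = 64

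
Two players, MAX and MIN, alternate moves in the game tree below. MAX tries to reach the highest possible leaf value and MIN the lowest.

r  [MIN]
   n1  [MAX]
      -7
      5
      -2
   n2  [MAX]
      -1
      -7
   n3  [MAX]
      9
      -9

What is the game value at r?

-1

n1 (MAX): max(-7, 5, -2) = 5
n2 (MAX): max(-1, -7) = -1
n3 (MAX): max(9, -9) = 9
r (MIN): min(5, -1, 9) = -1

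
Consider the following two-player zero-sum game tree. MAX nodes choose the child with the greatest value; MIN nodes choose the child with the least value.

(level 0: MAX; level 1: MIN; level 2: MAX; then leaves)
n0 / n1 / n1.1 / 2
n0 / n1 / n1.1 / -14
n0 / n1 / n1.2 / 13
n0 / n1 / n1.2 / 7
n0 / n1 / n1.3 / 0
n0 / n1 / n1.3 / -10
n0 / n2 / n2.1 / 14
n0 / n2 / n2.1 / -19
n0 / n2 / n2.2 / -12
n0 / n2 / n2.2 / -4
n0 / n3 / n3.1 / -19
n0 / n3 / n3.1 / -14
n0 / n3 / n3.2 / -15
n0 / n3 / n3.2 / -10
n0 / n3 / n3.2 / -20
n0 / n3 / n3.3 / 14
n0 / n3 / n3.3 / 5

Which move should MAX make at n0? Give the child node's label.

n1.1 (MAX): max(2, -14) = 2
n1.2 (MAX): max(13, 7) = 13
n1.3 (MAX): max(0, -10) = 0
n1 (MIN): min(2, 13, 0) = 0
n2.1 (MAX): max(14, -19) = 14
n2.2 (MAX): max(-12, -4) = -4
n2 (MIN): min(14, -4) = -4
n3.1 (MAX): max(-19, -14) = -14
n3.2 (MAX): max(-15, -10, -20) = -10
n3.3 (MAX): max(14, 5) = 14
n3 (MIN): min(-14, -10, 14) = -14
n0 (MAX): max(0, -4, -14) = 0
MAX at n0 wants the highest of {n1=0, n2=-4, n3=-14}, so chooses n1.

n1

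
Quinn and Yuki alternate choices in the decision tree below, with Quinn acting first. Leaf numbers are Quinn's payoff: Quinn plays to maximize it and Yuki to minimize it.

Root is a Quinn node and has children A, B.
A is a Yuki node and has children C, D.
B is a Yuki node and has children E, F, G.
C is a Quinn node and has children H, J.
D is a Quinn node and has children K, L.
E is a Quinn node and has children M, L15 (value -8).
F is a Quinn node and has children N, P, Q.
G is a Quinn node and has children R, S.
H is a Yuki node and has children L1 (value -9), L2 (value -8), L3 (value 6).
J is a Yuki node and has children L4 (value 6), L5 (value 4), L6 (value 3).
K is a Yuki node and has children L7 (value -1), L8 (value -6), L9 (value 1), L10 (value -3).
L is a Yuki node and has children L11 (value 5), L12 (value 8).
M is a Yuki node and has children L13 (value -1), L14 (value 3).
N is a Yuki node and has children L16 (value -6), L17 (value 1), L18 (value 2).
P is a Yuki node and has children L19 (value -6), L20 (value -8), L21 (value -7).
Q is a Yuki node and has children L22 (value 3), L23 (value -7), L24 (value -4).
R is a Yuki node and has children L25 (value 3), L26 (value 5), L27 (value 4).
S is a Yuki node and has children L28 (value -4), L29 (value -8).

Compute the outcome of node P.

P (Yuki): min(-6, -8, -7) = -8

-8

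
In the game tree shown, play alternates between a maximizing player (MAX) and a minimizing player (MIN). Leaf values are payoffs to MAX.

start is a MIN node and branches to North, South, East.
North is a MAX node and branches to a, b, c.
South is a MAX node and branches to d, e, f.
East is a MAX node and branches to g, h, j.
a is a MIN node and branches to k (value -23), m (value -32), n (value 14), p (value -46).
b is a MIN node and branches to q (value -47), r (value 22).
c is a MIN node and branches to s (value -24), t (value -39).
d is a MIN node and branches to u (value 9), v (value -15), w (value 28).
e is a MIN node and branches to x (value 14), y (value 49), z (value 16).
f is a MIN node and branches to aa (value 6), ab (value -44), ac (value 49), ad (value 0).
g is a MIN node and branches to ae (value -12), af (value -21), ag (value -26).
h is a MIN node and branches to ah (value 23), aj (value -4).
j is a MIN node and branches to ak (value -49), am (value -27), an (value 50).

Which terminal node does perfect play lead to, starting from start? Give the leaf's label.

t

a (MIN): min(-23, -32, 14, -46) = -46
b (MIN): min(-47, 22) = -47
c (MIN): min(-24, -39) = -39
North (MAX): max(-46, -47, -39) = -39
d (MIN): min(9, -15, 28) = -15
e (MIN): min(14, 49, 16) = 14
f (MIN): min(6, -44, 49, 0) = -44
South (MAX): max(-15, 14, -44) = 14
g (MIN): min(-12, -21, -26) = -26
h (MIN): min(23, -4) = -4
j (MIN): min(-49, -27, 50) = -49
East (MAX): max(-26, -4, -49) = -4
start (MIN): min(-39, 14, -4) = -39
At start, MIN picks North (lowest: -39).
At North, MAX picks c (highest: -39).
At c, MIN picks t (lowest: -39).
Terminal value -39.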